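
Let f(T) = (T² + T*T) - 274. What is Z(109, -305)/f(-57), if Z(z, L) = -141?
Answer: -141/6224 ≈ -0.022654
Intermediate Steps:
f(T) = -274 + 2*T² (f(T) = (T² + T²) - 274 = 2*T² - 274 = -274 + 2*T²)
Z(109, -305)/f(-57) = -141/(-274 + 2*(-57)²) = -141/(-274 + 2*3249) = -141/(-274 + 6498) = -141/6224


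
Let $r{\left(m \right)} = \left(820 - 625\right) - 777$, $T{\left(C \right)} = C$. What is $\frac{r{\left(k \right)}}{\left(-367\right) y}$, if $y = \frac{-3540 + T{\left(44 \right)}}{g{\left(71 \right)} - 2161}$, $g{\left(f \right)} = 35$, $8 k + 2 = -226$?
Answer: $\frac{309333}{320758} \approx 0.96438$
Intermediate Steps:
$k = - \frac{57}{2}$ ($k = - \frac{1}{4} + \frac{1}{8} \left(-226\right) = - \frac{1}{4} - \frac{113}{4} = - \frac{57}{2} \approx -28.5$)
$r{\left(m \right)} = -582$ ($r{\left(m \right)} = 195 - 777 = -582$)
$y = \frac{1748}{1063}$ ($y = \frac{-3540 + 44}{35 - 2161} = - \frac{3496}{-2126} = \left(-3496\right) \left(- \frac{1}{2126}\right) = \frac{1748}{1063} \approx 1.6444$)
$\frac{r{\left(k \right)}}{\left(-367\right) y} = - \frac{582}{\left(-367\right) \frac{1748}{1063}} = - \frac{582}{- \frac{641516}{1063}} = \left(-582\right) \left(- \frac{1063}{641516}\right) = \frac{309333}{320758}$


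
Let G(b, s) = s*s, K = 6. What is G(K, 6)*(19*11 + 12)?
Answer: 7956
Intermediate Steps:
G(b, s) = s²
G(K, 6)*(19*11 + 12) = 6²*(19*11 + 12) = 36*(209 + 12) = 36*221 = 7956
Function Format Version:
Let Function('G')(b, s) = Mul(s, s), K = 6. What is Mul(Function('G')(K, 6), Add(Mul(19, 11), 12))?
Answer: 7956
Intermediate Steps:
Function('G')(b, s) = Pow(s, 2)
Mul(Function('G')(K, 6), Add(Mul(19, 11), 12)) = Mul(Pow(6, 2), Add(Mul(19, 11), 12)) = Mul(36, Add(209, 12)) = Mul(36, 221) = 7956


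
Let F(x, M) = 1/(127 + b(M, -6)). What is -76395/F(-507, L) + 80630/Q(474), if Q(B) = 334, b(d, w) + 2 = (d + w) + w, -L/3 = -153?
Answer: -7297515665/167 ≈ -4.3698e+7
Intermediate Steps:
L = 459 (L = -3*(-153) = 459)
b(d, w) = -2 + d + 2*w (b(d, w) = -2 + ((d + w) + w) = -2 + (d + 2*w) = -2 + d + 2*w)
F(x, M) = 1/(113 + M) (F(x, M) = 1/(127 + (-2 + M + 2*(-6))) = 1/(127 + (-2 + M - 12)) = 1/(127 + (-14 + M)) = 1/(113 + M))
-76395/F(-507, L) + 80630/Q(474) = -76395/(1/(113 + 459)) + 80630/334 = -76395/(1/572) + 80630*(1/334) = -76395/1/572 + 40315/167 = -76395*572 + 40315/167 = -43697940 + 40315/167 = -7297515665/167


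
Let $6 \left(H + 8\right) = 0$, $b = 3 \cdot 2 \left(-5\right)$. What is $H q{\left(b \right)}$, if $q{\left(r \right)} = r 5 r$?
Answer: $-36000$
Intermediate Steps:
$b = -30$ ($b = 6 \left(-5\right) = -30$)
$q{\left(r \right)} = 5 r^{2}$ ($q{\left(r \right)} = 5 r r = 5 r^{2}$)
$H = -8$ ($H = -8 + \frac{1}{6} \cdot 0 = -8 + 0 = -8$)
$H q{\left(b \right)} = - 8 \cdot 5 \left(-30\right)^{2} = - 8 \cdot 5 \cdot 900 = \left(-8\right) 4500 = -36000$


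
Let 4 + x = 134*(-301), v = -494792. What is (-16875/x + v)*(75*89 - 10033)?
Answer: 1241148068017/747 ≈ 1.6615e+9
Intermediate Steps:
x = -40338 (x = -4 + 134*(-301) = -4 - 40334 = -40338)
(-16875/x + v)*(75*89 - 10033) = (-16875/(-40338) - 494792)*(75*89 - 10033) = (-16875*(-1/40338) - 494792)*(6675 - 10033) = (625/1494 - 494792)*(-3358) = -739218623/1494*(-3358) = 1241148068017/747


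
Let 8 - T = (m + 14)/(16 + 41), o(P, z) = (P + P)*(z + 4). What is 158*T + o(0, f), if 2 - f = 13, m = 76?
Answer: 19276/19 ≈ 1014.5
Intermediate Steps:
f = -11 (f = 2 - 1*13 = 2 - 13 = -11)
o(P, z) = 2*P*(4 + z) (o(P, z) = (2*P)*(4 + z) = 2*P*(4 + z))
T = 122/19 (T = 8 - (76 + 14)/(16 + 41) = 8 - 90/57 = 8 - 1*30/19 = 8 - 30/19 = 122/19 ≈ 6.4211)
158*T + o(0, f) = 158*(122/19) + 2*0*(4 - 11) = 19276/19 + 2*0*(-7) = 19276/19 + 0 = 19276/19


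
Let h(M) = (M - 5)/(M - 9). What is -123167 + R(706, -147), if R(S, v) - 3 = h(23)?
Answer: -862139/7 ≈ -1.2316e+5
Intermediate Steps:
h(M) = (-5 + M)/(-9 + M)
R(S, v) = 30/7 (R(S, v) = 3 + (-5 + 23)/(-9 + 23) = 3 + 18/14 = 3 + (1/14)*18 = 3 + 9/7 = 30/7)
-123167 + R(706, -147) = -123167 + 30/7 = -862139/7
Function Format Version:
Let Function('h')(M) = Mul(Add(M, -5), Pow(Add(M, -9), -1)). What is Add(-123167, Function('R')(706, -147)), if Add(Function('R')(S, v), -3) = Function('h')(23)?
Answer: Rational(-862139, 7) ≈ -1.2316e+5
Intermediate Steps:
Function('h')(M) = Mul(Pow(Add(-9, M), -1), Add(-5, M)) (Function('h')(M) = Mul(Add(-5, M), Pow(Add(-9, M), -1)) = Mul(Pow(Add(-9, M), -1), Add(-5, M)))
Function('R')(S, v) = Rational(30, 7) (Function('R')(S, v) = Add(3, Mul(Pow(Add(-9, 23), -1), Add(-5, 23))) = Add(3, Mul(Pow(14, -1), 18)) = Add(3, Mul(Rational(1, 14), 18)) = Add(3, Rational(9, 7)) = Rational(30, 7))
Add(-123167, Function('R')(706, -147)) = Add(-123167, Rational(30, 7)) = Rational(-862139, 7)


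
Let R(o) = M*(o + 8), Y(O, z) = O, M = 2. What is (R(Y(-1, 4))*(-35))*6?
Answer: -2940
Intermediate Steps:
R(o) = 16 + 2*o (R(o) = 2*(o + 8) = 2*(8 + o) = 16 + 2*o)
(R(Y(-1, 4))*(-35))*6 = ((16 + 2*(-1))*(-35))*6 = ((16 - 2)*(-35))*6 = (14*(-35))*6 = -490*6 = -2940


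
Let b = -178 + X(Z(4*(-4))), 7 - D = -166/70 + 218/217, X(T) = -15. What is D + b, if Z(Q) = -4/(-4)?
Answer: -200327/1085 ≈ -184.63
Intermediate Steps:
Z(Q) = 1 (Z(Q) = -4*(-1/4) = 1)
D = 9078/1085 (D = 7 - (-166/70 + 218/217) = 7 - (-166*1/70 + 218*(1/217)) = 7 - (-83/35 + 218/217) = 7 - 1*(-1483/1085) = 7 + 1483/1085 = 9078/1085 ≈ 8.3668)
b = -193 (b = -178 - 15 = -193)
D + b = 9078/1085 - 193 = -200327/1085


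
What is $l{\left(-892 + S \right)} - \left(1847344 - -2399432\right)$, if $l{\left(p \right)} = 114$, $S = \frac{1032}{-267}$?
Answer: $-4246662$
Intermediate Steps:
$S = - \frac{344}{89}$ ($S = 1032 \left(- \frac{1}{267}\right) = - \frac{344}{89} \approx -3.8652$)
$l{\left(-892 + S \right)} - \left(1847344 - -2399432\right) = 114 - \left(1847344 - -2399432\right) = 114 - \left(1847344 + 2399432\right) = 114 - 4246776 = -4246662$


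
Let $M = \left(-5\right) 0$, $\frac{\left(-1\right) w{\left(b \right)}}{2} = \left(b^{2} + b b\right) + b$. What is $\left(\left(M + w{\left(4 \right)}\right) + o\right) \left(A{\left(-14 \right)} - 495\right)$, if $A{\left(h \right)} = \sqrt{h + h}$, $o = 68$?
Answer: $1980 - 8 i \sqrt{7} \approx 1980.0 - 21.166 i$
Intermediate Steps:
$w{\left(b \right)} = - 4 b^{2} - 2 b$ ($w{\left(b \right)} = - 2 \left(\left(b^{2} + b b\right) + b\right) = - 2 \left(\left(b^{2} + b^{2}\right) + b\right) = - 2 \left(2 b^{2} + b\right) = - 2 \left(b + 2 b^{2}\right) = - 4 b^{2} - 2 b$)
$M = 0$
$A{\left(h \right)} = \sqrt{2} \sqrt{h}$ ($A{\left(h \right)} = \sqrt{2 h} = \sqrt{2} \sqrt{h}$)
$\left(\left(M + w{\left(4 \right)}\right) + o\right) \left(A{\left(-14 \right)} - 495\right) = \left(\left(0 - 8 \left(1 + 2 \cdot 4\right)\right) + 68\right) \left(\sqrt{2} \sqrt{-14} - 495\right) = \left(\left(0 - 8 \left(1 + 8\right)\right) + 68\right) \left(\sqrt{2} i \sqrt{14} - 495\right) = \left(\left(0 - 8 \cdot 9\right) + 68\right) \left(2 i \sqrt{7} - 495\right) = \left(\left(0 - 72\right) + 68\right) \left(-495 + 2 i \sqrt{7}\right) = \left(-72 + 68\right) \left(-495 + 2 i \sqrt{7}\right) = - 4 \left(-495 + 2 i \sqrt{7}\right) = 1980 - 8 i \sqrt{7}$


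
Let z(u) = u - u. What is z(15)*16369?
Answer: 0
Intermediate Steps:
z(u) = 0
z(15)*16369 = 0*16369 = 0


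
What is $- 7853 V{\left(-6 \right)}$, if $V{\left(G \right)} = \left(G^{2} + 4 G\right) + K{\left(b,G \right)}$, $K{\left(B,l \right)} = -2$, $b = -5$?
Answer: $-78530$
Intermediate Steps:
$V{\left(G \right)} = -2 + G^{2} + 4 G$ ($V{\left(G \right)} = \left(G^{2} + 4 G\right) - 2 = -2 + G^{2} + 4 G$)
$- 7853 V{\left(-6 \right)} = - 7853 \left(-2 + \left(-6\right)^{2} + 4 \left(-6\right)\right) = - 7853 \left(-2 + 36 - 24\right) = \left(-7853\right) 10 = -78530$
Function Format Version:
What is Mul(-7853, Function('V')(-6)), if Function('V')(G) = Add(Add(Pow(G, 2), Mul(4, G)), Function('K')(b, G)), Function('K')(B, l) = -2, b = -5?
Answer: -78530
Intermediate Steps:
Function('V')(G) = Add(-2, Pow(G, 2), Mul(4, G)) (Function('V')(G) = Add(Add(Pow(G, 2), Mul(4, G)), -2) = Add(-2, Pow(G, 2), Mul(4, G)))
Mul(-7853, Function('V')(-6)) = Mul(-7853, Add(-2, Pow(-6, 2), Mul(4, -6))) = Mul(-7853, Add(-2, 36, -24)) = Mul(-7853, 10) = -78530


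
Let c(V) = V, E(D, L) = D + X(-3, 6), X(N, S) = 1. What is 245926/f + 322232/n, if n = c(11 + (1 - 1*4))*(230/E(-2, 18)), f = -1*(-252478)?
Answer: -5056499191/29034970 ≈ -174.15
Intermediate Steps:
f = 252478
E(D, L) = 1 + D (E(D, L) = D + 1 = 1 + D)
n = -1840 (n = (11 + (1 - 1*4))*(230/(1 - 2)) = (11 + (1 - 4))*(230/(-1)) = (11 - 3)*(230*(-1)) = 8*(-230) = -1840)
245926/f + 322232/n = 245926/252478 + 322232/(-1840) = 245926*(1/252478) + 322232*(-1/1840) = 122963/126239 - 40279/230 = -5056499191/29034970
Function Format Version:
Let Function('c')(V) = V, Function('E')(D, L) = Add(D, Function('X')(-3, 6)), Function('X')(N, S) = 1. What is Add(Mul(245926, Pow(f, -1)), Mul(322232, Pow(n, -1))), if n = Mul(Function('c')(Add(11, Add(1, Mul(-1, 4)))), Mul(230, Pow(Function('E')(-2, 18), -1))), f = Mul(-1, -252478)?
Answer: Rational(-5056499191, 29034970) ≈ -174.15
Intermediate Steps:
f = 252478
Function('E')(D, L) = Add(1, D) (Function('E')(D, L) = Add(D, 1) = Add(1, D))
n = -1840 (n = Mul(Add(11, Add(1, Mul(-1, 4))), Mul(230, Pow(Add(1, -2), -1))) = Mul(Add(11, Add(1, -4)), Mul(230, Pow(-1, -1))) = Mul(Add(11, -3), Mul(230, -1)) = Mul(8, -230) = -1840)
Add(Mul(245926, Pow(f, -1)), Mul(322232, Pow(n, -1))) = Add(Mul(245926, Pow(252478, -1)), Mul(322232, Pow(-1840, -1))) = Add(Mul(245926, Rational(1, 252478)), Mul(322232, Rational(-1, 1840))) = Add(Rational(122963, 126239), Rational(-40279, 230)) = Rational(-5056499191, 29034970)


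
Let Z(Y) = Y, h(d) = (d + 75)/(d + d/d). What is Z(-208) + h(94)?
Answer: -19591/95 ≈ -206.22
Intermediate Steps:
h(d) = (75 + d)/(1 + d) (h(d) = (75 + d)/(d + 1) = (75 + d)/(1 + d))
Z(-208) + h(94) = -208 + (75 + 94)/(1 + 94) = -208 + 169/95 = -19591/95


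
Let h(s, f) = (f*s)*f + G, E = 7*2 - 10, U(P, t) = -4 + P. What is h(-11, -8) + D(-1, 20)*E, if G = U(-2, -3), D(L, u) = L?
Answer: -714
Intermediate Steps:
G = -6 (G = -4 - 2 = -6)
E = 4 (E = 14 - 10 = 4)
h(s, f) = -6 + s*f**2 (h(s, f) = (f*s)*f - 6 = s*f**2 - 6 = -6 + s*f**2)
h(-11, -8) + D(-1, 20)*E = (-6 - 11*(-8)**2) - 1*4 = (-6 - 11*64) - 4 = (-6 - 704) - 4 = -710 - 4 = -714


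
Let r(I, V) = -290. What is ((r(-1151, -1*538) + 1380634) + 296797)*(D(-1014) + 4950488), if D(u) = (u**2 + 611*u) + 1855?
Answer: 8991127743885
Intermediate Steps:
D(u) = 1855 + u**2 + 611*u
((r(-1151, -1*538) + 1380634) + 296797)*(D(-1014) + 4950488) = ((-290 + 1380634) + 296797)*((1855 + (-1014)**2 + 611*(-1014)) + 4950488) = (1380344 + 296797)*((1855 + 1028196 - 619554) + 4950488) = 1677141*(410497 + 4950488) = 1677141*5360985 = 8991127743885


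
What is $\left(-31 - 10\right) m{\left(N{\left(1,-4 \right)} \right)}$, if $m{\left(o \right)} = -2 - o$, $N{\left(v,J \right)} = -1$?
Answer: $41$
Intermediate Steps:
$\left(-31 - 10\right) m{\left(N{\left(1,-4 \right)} \right)} = \left(-31 - 10\right) \left(-2 - -1\right) = - 41 \left(-2 + 1\right) = \left(-41\right) \left(-1\right) = 41$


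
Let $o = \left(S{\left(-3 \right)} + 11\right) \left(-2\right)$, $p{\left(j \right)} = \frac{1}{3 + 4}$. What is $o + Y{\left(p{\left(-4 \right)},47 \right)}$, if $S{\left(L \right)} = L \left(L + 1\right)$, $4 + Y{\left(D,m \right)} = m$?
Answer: $9$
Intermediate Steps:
$p{\left(j \right)} = \frac{1}{7}$
$Y{\left(D,m \right)} = -4 + m$
$S{\left(L \right)} = L \left(1 + L\right)$
$o = -34$ ($o = \left(- 3 \left(1 - 3\right) + 11\right) \left(-2\right) = \left(\left(-3\right) \left(-2\right) + 11\right) \left(-2\right) = \left(6 + 11\right) \left(-2\right) = 17 \left(-2\right) = -34$)
$o + Y{\left(p{\left(-4 \right)},47 \right)} = -34 + \left(-4 + 47\right) = -34 + 43 = 9$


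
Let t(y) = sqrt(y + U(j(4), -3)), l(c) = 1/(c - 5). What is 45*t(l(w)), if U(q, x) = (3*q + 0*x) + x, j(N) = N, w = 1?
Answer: 45*sqrt(35)/2 ≈ 133.11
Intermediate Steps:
l(c) = 1/(-5 + c)
U(q, x) = x + 3*q (U(q, x) = (3*q + 0) + x = 3*q + x = x + 3*q)
t(y) = sqrt(9 + y) (t(y) = sqrt(y + (-3 + 3*4)) = sqrt(y + (-3 + 12)) = sqrt(y + 9) = sqrt(9 + y))
45*t(l(w)) = 45*sqrt(9 + 1/(-5 + 1)) = 45*sqrt(9 + 1/(-4)) = 45*sqrt(9 - 1/4) = 45*sqrt(35/4) = 45*(sqrt(35)/2) = 45*sqrt(35)/2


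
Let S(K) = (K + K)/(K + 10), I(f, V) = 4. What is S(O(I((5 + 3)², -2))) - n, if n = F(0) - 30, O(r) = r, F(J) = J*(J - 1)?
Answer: 214/7 ≈ 30.571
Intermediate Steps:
F(J) = J*(-1 + J)
S(K) = 2*K/(10 + K) (S(K) = (2*K)/(10 + K) = 2*K/(10 + K))
n = -30 (n = 0*(-1 + 0) - 30 = 0*(-1) - 30 = 0 - 30 = -30)
S(O(I((5 + 3)², -2))) - n = 2*4/(10 + 4) - 1*(-30) = 2*4/14 + 30 = 2*4*(1/14) + 30 = 4/7 + 30 = 214/7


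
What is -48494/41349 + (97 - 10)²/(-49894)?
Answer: -2732530217/2063067006 ≈ -1.3245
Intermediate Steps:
-48494/41349 + (97 - 10)²/(-49894) = -48494*1/41349 + 87²*(-1/49894) = -48494/41349 + 7569*(-1/49894) = -48494/41349 - 7569/49894 = -2732530217/2063067006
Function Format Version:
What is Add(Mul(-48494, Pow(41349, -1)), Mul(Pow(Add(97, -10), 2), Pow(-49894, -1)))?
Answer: Rational(-2732530217, 2063067006) ≈ -1.3245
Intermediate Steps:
Add(Mul(-48494, Pow(41349, -1)), Mul(Pow(Add(97, -10), 2), Pow(-49894, -1))) = Add(Mul(-48494, Rational(1, 41349)), Mul(Pow(87, 2), Rational(-1, 49894))) = Add(Rational(-48494, 41349), Mul(7569, Rational(-1, 49894))) = Add(Rational(-48494, 41349), Rational(-7569, 49894)) = Rational(-2732530217, 2063067006)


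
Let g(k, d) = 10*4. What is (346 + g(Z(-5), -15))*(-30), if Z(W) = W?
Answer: -11580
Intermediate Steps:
g(k, d) = 40
(346 + g(Z(-5), -15))*(-30) = (346 + 40)*(-30) = 386*(-30) = -11580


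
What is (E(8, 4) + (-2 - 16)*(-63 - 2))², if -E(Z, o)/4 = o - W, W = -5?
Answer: 1285956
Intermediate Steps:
E(Z, o) = -20 - 4*o (E(Z, o) = -4*(o - 1*(-5)) = -4*(o + 5) = -4*(5 + o) = -20 - 4*o)
(E(8, 4) + (-2 - 16)*(-63 - 2))² = ((-20 - 4*4) + (-2 - 16)*(-63 - 2))² = ((-20 - 16) - 18*(-65))² = (-36 + 1170)² = 1134² = 1285956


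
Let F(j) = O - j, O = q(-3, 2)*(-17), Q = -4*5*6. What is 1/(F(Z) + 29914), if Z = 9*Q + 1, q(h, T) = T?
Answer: 1/30959 ≈ 3.2301e-5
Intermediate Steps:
Q = -120 (Q = -20*6 = -120)
O = -34 (O = 2*(-17) = -34)
Z = -1079 (Z = 9*(-120) + 1 = -1080 + 1 = -1079)
F(j) = -34 - j
1/(F(Z) + 29914) = 1/((-34 - 1*(-1079)) + 29914) = 1/((-34 + 1079) + 29914) = 1/(1045 + 29914) = 1/30959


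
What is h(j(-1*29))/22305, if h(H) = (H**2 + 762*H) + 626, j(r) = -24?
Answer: -17086/22305 ≈ -0.76602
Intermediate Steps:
h(H) = 626 + H**2 + 762*H
h(j(-1*29))/22305 = (626 + (-24)**2 + 762*(-24))/22305 = (626 + 576 - 18288)*(1/22305) = -17086*1/22305 = -17086/22305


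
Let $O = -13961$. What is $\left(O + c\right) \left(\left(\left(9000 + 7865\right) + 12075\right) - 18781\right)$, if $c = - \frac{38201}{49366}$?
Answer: $- \frac{7001957941393}{49366} \approx -1.4184 \cdot 10^{8}$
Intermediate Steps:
$c = - \frac{38201}{49366}$ ($c = \left(-38201\right) \frac{1}{49366} = - \frac{38201}{49366} \approx -0.77383$)
$\left(O + c\right) \left(\left(\left(9000 + 7865\right) + 12075\right) - 18781\right) = \left(-13961 - \frac{38201}{49366}\right) \left(\left(\left(9000 + 7865\right) + 12075\right) - 18781\right) = - \frac{689236927 \left(\left(16865 + 12075\right) - 18781\right)}{49366} = - \frac{689236927 \left(28940 - 18781\right)}{49366} = \left(- \frac{689236927}{49366}\right) 10159 = - \frac{7001957941393}{49366}$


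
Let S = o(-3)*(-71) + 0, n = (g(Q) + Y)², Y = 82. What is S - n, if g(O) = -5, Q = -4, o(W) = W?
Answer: -5716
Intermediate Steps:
n = 5929 (n = (-5 + 82)² = 77² = 5929)
S = 213 (S = -3*(-71) + 0 = 213 + 0 = 213)
S - n = 213 - 1*5929 = 213 - 5929 = -5716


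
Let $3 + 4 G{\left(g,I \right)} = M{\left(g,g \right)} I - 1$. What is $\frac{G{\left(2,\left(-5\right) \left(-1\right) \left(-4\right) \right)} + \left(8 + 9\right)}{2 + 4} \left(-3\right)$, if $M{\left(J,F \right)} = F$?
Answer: $-3$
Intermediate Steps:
$G{\left(g,I \right)} = -1 + \frac{I g}{4}$ ($G{\left(g,I \right)} = - \frac{3}{4} + \frac{g I - 1}{4} = - \frac{3}{4} + \frac{I g - 1}{4} = - \frac{3}{4} + \frac{-1 + I g}{4} = - \frac{3}{4} + \left(- \frac{1}{4} + \frac{I g}{4}\right) = -1 + \frac{I g}{4}$)
$\frac{G{\left(2,\left(-5\right) \left(-1\right) \left(-4\right) \right)} + \left(8 + 9\right)}{2 + 4} \left(-3\right) = \frac{\left(-1 + \frac{1}{4} \left(-5\right) \left(-1\right) \left(-4\right) 2\right) + \left(8 + 9\right)}{2 + 4} \left(-3\right) = \frac{\left(-1 + \frac{1}{4} \cdot 5 \left(-4\right) 2\right) + 17}{6} \left(-3\right) = \left(\left(-1 + \frac{1}{4} \left(-20\right) 2\right) + 17\right) \frac{1}{6} \left(-3\right) = \left(\left(-1 - 10\right) + 17\right) \frac{1}{6} \left(-3\right) = \left(-11 + 17\right) \frac{1}{6} \left(-3\right) = 6 \cdot \frac{1}{6} \left(-3\right) = 1 \left(-3\right) = -3$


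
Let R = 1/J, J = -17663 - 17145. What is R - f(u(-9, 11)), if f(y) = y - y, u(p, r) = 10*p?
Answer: -1/34808 ≈ -2.8729e-5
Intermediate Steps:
J = -34808
R = -1/34808 (R = 1/(-34808) = -1/34808 ≈ -2.8729e-5)
f(y) = 0
R - f(u(-9, 11)) = -1/34808 - 1*0 = -1/34808 + 0 = -1/34808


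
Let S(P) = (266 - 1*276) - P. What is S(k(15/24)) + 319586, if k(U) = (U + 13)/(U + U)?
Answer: 3195651/10 ≈ 3.1957e+5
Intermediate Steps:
k(U) = (13 + U)/(2*U) (k(U) = (13 + U)/((2*U)) = (13 + U)*(1/(2*U)) = (13 + U)/(2*U))
S(P) = -10 - P (S(P) = (266 - 276) - P = -10 - P)
S(k(15/24)) + 319586 = (-10 - (13 + 15/24)/(2*(15/24))) + 319586 = (-10 - (13 + 15*(1/24))/(2*(15*(1/24)))) + 319586 = (-10 - (13 + 5/8)/(2*5/8)) + 319586 = (-10 - 8*109/(2*5*8)) + 319586 = (-10 - 1*109/10) + 319586 = (-10 - 109/10) + 319586 = -209/10 + 319586 = 3195651/10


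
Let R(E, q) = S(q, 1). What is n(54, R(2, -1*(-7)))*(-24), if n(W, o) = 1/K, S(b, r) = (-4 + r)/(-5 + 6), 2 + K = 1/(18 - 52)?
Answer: 272/23 ≈ 11.826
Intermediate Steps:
K = -69/34 (K = -2 + 1/(18 - 52) = -2 + 1/(-34) = -2 - 1/34 = -69/34 ≈ -2.0294)
S(b, r) = -4 + r (S(b, r) = (-4 + r)/1 = (-4 + r)*1 = -4 + r)
R(E, q) = -3 (R(E, q) = -4 + 1 = -3)
n(W, o) = -34/69 (n(W, o) = 1/(-69/34) = -34/69)
n(54, R(2, -1*(-7)))*(-24) = -34/69*(-24) = 272/23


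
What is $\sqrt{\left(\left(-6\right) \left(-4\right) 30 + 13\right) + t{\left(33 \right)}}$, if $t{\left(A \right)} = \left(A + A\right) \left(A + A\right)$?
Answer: $\sqrt{5089} \approx 71.337$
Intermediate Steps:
$t{\left(A \right)} = 4 A^{2}$ ($t{\left(A \right)} = 2 A 2 A = 4 A^{2}$)
$\sqrt{\left(\left(-6\right) \left(-4\right) 30 + 13\right) + t{\left(33 \right)}} = \sqrt{\left(\left(-6\right) \left(-4\right) 30 + 13\right) + 4 \cdot 33^{2}} = \sqrt{\left(24 \cdot 30 + 13\right) + 4 \cdot 1089} = \sqrt{\left(720 + 13\right) + 4356} = \sqrt{733 + 4356} = \sqrt{5089}$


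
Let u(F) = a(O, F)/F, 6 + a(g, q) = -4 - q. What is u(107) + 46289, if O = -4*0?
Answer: 4952806/107 ≈ 46288.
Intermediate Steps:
O = 0
a(g, q) = -10 - q (a(g, q) = -6 + (-4 - q) = -10 - q)
u(F) = (-10 - F)/F
u(107) + 46289 = (-10 - 1*107)/107 + 46289 = (-10 - 107)/107 + 46289 = (1/107)*(-117) + 46289 = -117/107 + 46289 = 4952806/107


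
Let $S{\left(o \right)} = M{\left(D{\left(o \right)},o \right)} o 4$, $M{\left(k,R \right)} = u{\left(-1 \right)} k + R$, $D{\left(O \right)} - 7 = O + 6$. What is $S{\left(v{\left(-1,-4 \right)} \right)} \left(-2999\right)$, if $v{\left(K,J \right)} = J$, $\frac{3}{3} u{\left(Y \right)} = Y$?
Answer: $-623792$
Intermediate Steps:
$u{\left(Y \right)} = Y$
$D{\left(O \right)} = 13 + O$ ($D{\left(O \right)} = 7 + \left(O + 6\right) = 7 + \left(6 + O\right) = 13 + O$)
$M{\left(k,R \right)} = R - k$ ($M{\left(k,R \right)} = - k + R = R - k$)
$S{\left(o \right)} = - 52 o$ ($S{\left(o \right)} = \left(o - \left(13 + o\right)\right) o 4 = - 13 o 4 = - 52 o$)
$S{\left(v{\left(-1,-4 \right)} \right)} \left(-2999\right) = \left(-52\right) \left(-4\right) \left(-2999\right) = 208 \left(-2999\right) = -623792$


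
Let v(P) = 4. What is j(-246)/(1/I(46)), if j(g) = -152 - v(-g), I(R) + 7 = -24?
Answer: 4836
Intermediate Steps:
I(R) = -31 (I(R) = -7 - 24 = -31)
j(g) = -156 (j(g) = -152 - 1*4 = -152 - 4 = -156)
j(-246)/(1/I(46)) = -156/(1/(-31)) = -156/(-1/31) = -156*(-31) = 4836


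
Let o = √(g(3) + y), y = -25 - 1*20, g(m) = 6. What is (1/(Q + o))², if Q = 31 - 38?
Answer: (7 - I*√39)⁻² ≈ 0.0012913 + 0.01129*I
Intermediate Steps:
y = -45 (y = -25 - 20 = -45)
Q = -7
o = I*√39 (o = √(6 - 45) = √(-39) = I*√39 ≈ 6.245*I)
(1/(Q + o))² = (1/(-7 + I*√39))² = (-7 + I*√39)⁻²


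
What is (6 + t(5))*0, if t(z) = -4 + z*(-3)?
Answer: 0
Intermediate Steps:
t(z) = -4 - 3*z
(6 + t(5))*0 = (6 + (-4 - 3*5))*0 = (6 + (-4 - 15))*0 = (6 - 19)*0 = -13*0 = 0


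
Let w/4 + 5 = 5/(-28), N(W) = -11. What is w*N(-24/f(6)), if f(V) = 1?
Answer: 1595/7 ≈ 227.86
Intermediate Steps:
w = -145/7 (w = -20 + 4*(5/(-28)) = -20 + 4*(5*(-1/28)) = -20 + 4*(-5/28) = -20 - 5/7 = -145/7 ≈ -20.714)
w*N(-24/f(6)) = -145/7*(-11) = 1595/7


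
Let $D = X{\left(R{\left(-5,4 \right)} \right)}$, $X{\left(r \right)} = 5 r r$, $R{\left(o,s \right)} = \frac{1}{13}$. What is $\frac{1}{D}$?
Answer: $\frac{169}{5} \approx 33.8$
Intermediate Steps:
$R{\left(o,s \right)} = \frac{1}{13}$
$X{\left(r \right)} = 5 r^{2}$
$D = \frac{5}{169} \approx 0.029586$
$\frac{1}{D} = \frac{1}{\frac{5}{169}} = \frac{169}{5}$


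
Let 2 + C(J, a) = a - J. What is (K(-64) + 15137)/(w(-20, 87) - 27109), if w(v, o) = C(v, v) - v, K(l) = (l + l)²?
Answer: -31521/27091 ≈ -1.1635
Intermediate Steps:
C(J, a) = -2 + a - J (C(J, a) = -2 + (a - J) = -2 + a - J)
K(l) = 4*l² (K(l) = (2*l)² = 4*l²)
w(v, o) = -2 - v (w(v, o) = (-2 + v - v) - v = -2 - v)
(K(-64) + 15137)/(w(-20, 87) - 27109) = (4*(-64)² + 15137)/((-2 - 1*(-20)) - 27109) = (4*4096 + 15137)/((-2 + 20) - 27109) = (16384 + 15137)/(18 - 27109) = 31521/(-27091) = 31521*(-1/27091) = -31521/27091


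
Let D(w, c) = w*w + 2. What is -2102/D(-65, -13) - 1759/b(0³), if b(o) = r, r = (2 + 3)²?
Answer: -7487843/105675 ≈ -70.857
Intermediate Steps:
D(w, c) = 2 + w² (D(w, c) = w² + 2 = 2 + w²)
r = 25 (r = 5² = 25)
b(o) = 25
-2102/D(-65, -13) - 1759/b(0³) = -2102/(2 + (-65)²) - 1759/25 = -2102/(2 + 4225) - 1759*1/25 = -2102/4227 - 1759/25 = -7487843/105675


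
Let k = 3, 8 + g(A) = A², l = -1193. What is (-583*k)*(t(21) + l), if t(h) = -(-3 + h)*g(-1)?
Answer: 1866183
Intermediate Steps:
g(A) = -8 + A²
t(h) = -21 + 7*h (t(h) = -(-3 + h)*(-8 + (-1)²) = -(-3 + h)*(-8 + 1) = -(-3 + h)*(-7) = -(21 - 7*h) = -21 + 7*h)
(-583*k)*(t(21) + l) = (-583*3)*((-21 + 7*21) - 1193) = -1749*((-21 + 147) - 1193) = -1749*(126 - 1193) = -1749*(-1067) = 1866183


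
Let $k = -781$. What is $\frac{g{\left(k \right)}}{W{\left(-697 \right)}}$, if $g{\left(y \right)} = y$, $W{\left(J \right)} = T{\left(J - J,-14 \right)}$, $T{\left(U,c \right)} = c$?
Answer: $\frac{781}{14} \approx 55.786$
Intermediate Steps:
$W{\left(J \right)} = -14$
$\frac{g{\left(k \right)}}{W{\left(-697 \right)}} = - \frac{781}{-14} = \left(-781\right) \left(- \frac{1}{14}\right) = \frac{781}{14}$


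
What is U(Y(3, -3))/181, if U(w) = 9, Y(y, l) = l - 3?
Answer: 9/181 ≈ 0.049724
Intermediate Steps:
Y(y, l) = -3 + l
U(Y(3, -3))/181 = 9/181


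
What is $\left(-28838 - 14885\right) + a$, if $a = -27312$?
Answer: $-71035$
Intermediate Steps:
$\left(-28838 - 14885\right) + a = \left(-28838 - 14885\right) - 27312 = -43723 - 27312 = -71035$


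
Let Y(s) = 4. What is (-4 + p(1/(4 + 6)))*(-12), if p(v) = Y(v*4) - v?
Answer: 6/5 ≈ 1.2000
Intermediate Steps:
p(v) = 4 - v
(-4 + p(1/(4 + 6)))*(-12) = (-4 + (4 - 1/(4 + 6)))*(-12) = (-4 + (4 - 1/10))*(-12) = (-4 + 39/10)*(-12) = -1/10*(-12) = 6/5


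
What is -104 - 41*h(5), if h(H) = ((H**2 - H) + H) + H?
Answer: -1334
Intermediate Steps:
h(H) = H + H**2 (h(H) = H**2 + H = H + H**2)
-104 - 41*h(5) = -104 - 205*(1 + 5) = -104 - 205*6 = -104 - 41*30 = -104 - 1230 = -1334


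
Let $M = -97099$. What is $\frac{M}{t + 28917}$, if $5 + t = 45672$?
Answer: $- \frac{97099}{74584} \approx -1.3019$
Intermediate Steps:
$t = 45667$ ($t = -5 + 45672 = 45667$)
$\frac{M}{t + 28917} = - \frac{97099}{45667 + 28917} = - \frac{97099}{74584}$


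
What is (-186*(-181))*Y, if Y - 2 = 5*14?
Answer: 2423952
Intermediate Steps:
Y = 72 (Y = 2 + 5*14 = 2 + 70 = 72)
(-186*(-181))*Y = -186*(-181)*72 = 33666*72 = 2423952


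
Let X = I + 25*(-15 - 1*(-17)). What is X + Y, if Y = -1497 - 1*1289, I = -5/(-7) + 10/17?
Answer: -325429/119 ≈ -2734.7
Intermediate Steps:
I = 155/119 (I = -5*(-⅐) + 10*(1/17) = 5/7 + 10/17 = 155/119 ≈ 1.3025)
Y = -2786 (Y = -1497 - 1289 = -2786)
X = 6105/119 (X = 155/119 + 25*(-15 - 1*(-17)) = 155/119 + 25*(-15 + 17) = 155/119 + 25*2 = 155/119 + 50 = 6105/119 ≈ 51.302)
X + Y = 6105/119 - 2786 = -325429/119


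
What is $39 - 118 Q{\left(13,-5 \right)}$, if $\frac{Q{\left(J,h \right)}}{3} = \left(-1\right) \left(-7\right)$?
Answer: $-2439$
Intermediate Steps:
$Q{\left(J,h \right)} = 21$ ($Q{\left(J,h \right)} = 3 \left(\left(-1\right) \left(-7\right)\right) = 3 \cdot 7 = 21$)
$39 - 118 Q{\left(13,-5 \right)} = 39 - 2478 = -2439$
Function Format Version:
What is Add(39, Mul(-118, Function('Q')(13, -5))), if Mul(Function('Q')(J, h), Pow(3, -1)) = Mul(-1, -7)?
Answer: -2439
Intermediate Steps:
Function('Q')(J, h) = 21 (Function('Q')(J, h) = Mul(3, Mul(-1, -7)) = Mul(3, 7) = 21)
Add(39, Mul(-118, Function('Q')(13, -5))) = Add(39, Mul(-118, 21)) = Add(39, -2478) = -2439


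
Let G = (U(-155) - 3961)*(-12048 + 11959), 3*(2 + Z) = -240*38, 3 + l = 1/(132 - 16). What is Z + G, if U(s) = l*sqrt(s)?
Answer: 349487 + 30883*I*sqrt(155)/116 ≈ 3.4949e+5 + 3314.6*I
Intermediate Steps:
l = -347/116 (l = -3 + 1/(132 - 16) = -3 + 1/116 = -347/116 ≈ -2.9914)
U(s) = -347*sqrt(s)/116
Z = -3042 (Z = -2 + (-240*38)/3 = -2 + (1/3)*(-9120) = -2 - 3040 = -3042)
G = 352529 + 30883*I*sqrt(155)/116 (G = (-347*I*sqrt(155)/116 - 3961)*(-12048 + 11959) = (-347*I*sqrt(155)/116 - 3961)*(-89) = (-3961 - 347*I*sqrt(155)/116)*(-89) = 352529 + 30883*I*sqrt(155)/116 ≈ 3.5253e+5 + 3314.6*I)
Z + G = -3042 + (352529 + 30883*I*sqrt(155)/116) = 349487 + 30883*I*sqrt(155)/116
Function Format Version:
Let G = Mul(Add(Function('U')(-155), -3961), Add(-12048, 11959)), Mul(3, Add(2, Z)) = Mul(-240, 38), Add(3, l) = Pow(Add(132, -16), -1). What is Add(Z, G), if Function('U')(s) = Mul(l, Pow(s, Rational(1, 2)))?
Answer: Add(349487, Mul(Rational(30883, 116), I, Pow(155, Rational(1, 2)))) ≈ Add(3.4949e+5, Mul(3314.6, I))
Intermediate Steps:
l = Rational(-347, 116) (l = Add(-3, Pow(Add(132, -16), -1)) = Add(-3, Pow(116, -1)) = Add(-3, Rational(1, 116)) = Rational(-347, 116) ≈ -2.9914)
Function('U')(s) = Mul(Rational(-347, 116), Pow(s, Rational(1, 2)))
Z = -3042 (Z = Add(-2, Mul(Rational(1, 3), Mul(-240, 38))) = Add(-2, Mul(Rational(1, 3), -9120)) = Add(-2, -3040) = -3042)
G = Add(352529, Mul(Rational(30883, 116), I, Pow(155, Rational(1, 2)))) (G = Mul(Add(Mul(Rational(-347, 116), Pow(-155, Rational(1, 2))), -3961), Add(-12048, 11959)) = Mul(Add(Mul(Rational(-347, 116), Mul(I, Pow(155, Rational(1, 2)))), -3961), -89) = Mul(Add(Mul(Rational(-347, 116), I, Pow(155, Rational(1, 2))), -3961), -89) = Mul(Add(-3961, Mul(Rational(-347, 116), I, Pow(155, Rational(1, 2)))), -89) = Add(352529, Mul(Rational(30883, 116), I, Pow(155, Rational(1, 2)))) ≈ Add(3.5253e+5, Mul(3314.6, I)))
Add(Z, G) = Add(-3042, Add(352529, Mul(Rational(30883, 116), I, Pow(155, Rational(1, 2))))) = Add(349487, Mul(Rational(30883, 116), I, Pow(155, Rational(1, 2))))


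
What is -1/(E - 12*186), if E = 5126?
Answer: -1/2894 ≈ -0.00034554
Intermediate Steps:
-1/(E - 12*186) = -1/(5126 - 12*186) = -1/(5126 - 2232) = -1/2894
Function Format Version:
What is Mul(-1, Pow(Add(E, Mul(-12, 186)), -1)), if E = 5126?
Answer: Rational(-1, 2894) ≈ -0.00034554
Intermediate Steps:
Mul(-1, Pow(Add(E, Mul(-12, 186)), -1)) = Mul(-1, Pow(Add(5126, Mul(-12, 186)), -1)) = Mul(-1, Pow(Add(5126, -2232), -1)) = Mul(-1, Pow(2894, -1)) = Mul(-1, Rational(1, 2894)) = Rational(-1, 2894)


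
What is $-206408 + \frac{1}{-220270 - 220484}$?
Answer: $- \frac{90975151633}{440754} \approx -2.0641 \cdot 10^{5}$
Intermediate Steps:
$-206408 + \frac{1}{-220270 - 220484} = -206408 + \frac{1}{-440754} = -206408 - \frac{1}{440754} = - \frac{90975151633}{440754}$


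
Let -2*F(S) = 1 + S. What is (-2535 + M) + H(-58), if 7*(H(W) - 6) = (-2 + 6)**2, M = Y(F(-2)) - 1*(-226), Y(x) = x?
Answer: -32203/14 ≈ -2300.2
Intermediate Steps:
F(S) = -1/2 - S/2 (F(S) = -(1 + S)/2 = -1/2 - S/2)
M = 453/2 (M = (-1/2 - 1/2*(-2)) - 1*(-226) = (-1/2 + 1) + 226 = 1/2 + 226 = 453/2 ≈ 226.50)
H(W) = 58/7 (H(W) = 6 + (-2 + 6)**2/7 = 6 + (1/7)*4**2 = 6 + (1/7)*16 = 6 + 16/7 = 58/7)
(-2535 + M) + H(-58) = (-2535 + 453/2) + 58/7 = -4617/2 + 58/7 = -32203/14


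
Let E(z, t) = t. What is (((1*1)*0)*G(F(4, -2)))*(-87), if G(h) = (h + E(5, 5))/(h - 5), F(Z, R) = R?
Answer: 0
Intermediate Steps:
G(h) = (5 + h)/(-5 + h) (G(h) = (h + 5)/(h - 5) = (5 + h)/(-5 + h))
(((1*1)*0)*G(F(4, -2)))*(-87) = (((1*1)*0)*((5 - 2)/(-5 - 2)))*(-87) = ((1*0)*(3/(-7)))*(-87) = (0*(-1/7*3))*(-87) = (0*(-3/7))*(-87) = 0*(-87) = 0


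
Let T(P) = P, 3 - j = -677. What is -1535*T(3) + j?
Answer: -3925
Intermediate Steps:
j = 680 (j = 3 - 1*(-677) = 3 + 677 = 680)
-1535*T(3) + j = -1535*3 + 680 = -4605 + 680 = -3925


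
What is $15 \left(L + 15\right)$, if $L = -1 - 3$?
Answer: $165$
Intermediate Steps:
$L = -4$
$15 \left(L + 15\right) = 15 \left(-4 + 15\right) = 15 \cdot 11 = 165$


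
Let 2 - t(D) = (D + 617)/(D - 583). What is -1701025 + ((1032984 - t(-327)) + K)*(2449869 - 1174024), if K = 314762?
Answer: 156475440582100/91 ≈ 1.7195e+12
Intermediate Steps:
t(D) = 2 - (617 + D)/(-583 + D) (t(D) = 2 - (D + 617)/(D - 583) = 2 - (617 + D)/(-583 + D))
-1701025 + ((1032984 - t(-327)) + K)*(2449869 - 1174024) = -1701025 + ((1032984 - (-1783 - 327)/(-583 - 327)) + 314762)*(2449869 - 1174024) = -1701025 + ((1032984 - (-2110)/(-910)) + 314762)*1275845 = -1701025 + ((1032984 - (-1)*(-2110)/910) + 314762)*1275845 = -1701025 + ((1032984 - 1*211/91) + 314762)*1275845 = -1701025 + ((1032984 - 211/91) + 314762)*1275845 = -1701025 + (94001333/91 + 314762)*1275845 = -1701025 + (122644675/91)*1275845 = -1701025 + 156475595375375/91 = 156475440582100/91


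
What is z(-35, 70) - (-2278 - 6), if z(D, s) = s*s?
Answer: 7184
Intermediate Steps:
z(D, s) = s**2
z(-35, 70) - (-2278 - 6) = 70**2 - (-2278 - 6) = 4900 - 1*(-2284) = 4900 + 2284 = 7184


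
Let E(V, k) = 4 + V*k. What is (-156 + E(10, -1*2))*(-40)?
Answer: 6880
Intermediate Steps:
(-156 + E(10, -1*2))*(-40) = (-156 + (4 + 10*(-1*2)))*(-40) = (-156 + (4 + 10*(-2)))*(-40) = (-156 + (4 - 20))*(-40) = (-156 - 16)*(-40) = -172*(-40) = 6880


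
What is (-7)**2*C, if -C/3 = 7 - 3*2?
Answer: -147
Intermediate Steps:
C = -3 (C = -3*(7 - 3*2) = -3*(7 - 6) = -3*1 = -3)
(-7)**2*C = (-7)**2*(-3) = 49*(-3) = -147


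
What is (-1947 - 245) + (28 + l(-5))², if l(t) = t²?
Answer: 617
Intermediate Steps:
(-1947 - 245) + (28 + l(-5))² = (-1947 - 245) + (28 + (-5)²)² = -2192 + (28 + 25)² = -2192 + 53² = -2192 + 2809 = 617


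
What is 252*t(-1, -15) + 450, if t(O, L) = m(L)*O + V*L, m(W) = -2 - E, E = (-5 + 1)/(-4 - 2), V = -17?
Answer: 65382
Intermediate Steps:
E = ⅔ (E = -4/(-6) = -4*(-⅙) = ⅔ ≈ 0.66667)
m(W) = -8/3 (m(W) = -2 - 1*⅔ = -2 - ⅔ = -8/3)
t(O, L) = -17*L - 8*O/3 (t(O, L) = -8*O/3 - 17*L = -17*L - 8*O/3)
252*t(-1, -15) + 450 = 252*(-17*(-15) - 8/3*(-1)) + 450 = 252*(255 + 8/3) + 450 = 252*(773/3) + 450 = 64932 + 450 = 65382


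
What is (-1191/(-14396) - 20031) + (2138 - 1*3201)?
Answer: -303668033/14396 ≈ -21094.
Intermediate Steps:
(-1191/(-14396) - 20031) + (2138 - 1*3201) = (-1191*(-1/14396) - 20031) + (2138 - 3201) = (1191/14396 - 20031) - 1063 = -288365085/14396 - 1063 = -303668033/14396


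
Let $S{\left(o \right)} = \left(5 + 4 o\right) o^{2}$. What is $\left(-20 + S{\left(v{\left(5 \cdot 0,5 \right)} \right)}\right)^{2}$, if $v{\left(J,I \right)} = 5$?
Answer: $366025$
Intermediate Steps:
$S{\left(o \right)} = o^{2} \left(5 + 4 o\right)$
$\left(-20 + S{\left(v{\left(5 \cdot 0,5 \right)} \right)}\right)^{2} = \left(-20 + 5^{2} \left(5 + 4 \cdot 5\right)\right)^{2} = \left(-20 + 25 \left(5 + 20\right)\right)^{2} = \left(-20 + 25 \cdot 25\right)^{2} = \left(-20 + 625\right)^{2} = 605^{2} = 366025$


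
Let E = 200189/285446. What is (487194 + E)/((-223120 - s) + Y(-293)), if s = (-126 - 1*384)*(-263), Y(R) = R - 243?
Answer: -139067778713/102128582556 ≈ -1.3617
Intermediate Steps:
E = 200189/285446 (E = 200189*(1/285446) = 200189/285446 ≈ 0.70132)
Y(R) = -243 + R
s = 134130 (s = (-126 - 384)*(-263) = -510*(-263) = 134130)
(487194 + E)/((-223120 - s) + Y(-293)) = (487194 + 200189/285446)/((-223120 - 1*134130) + (-243 - 293)) = 139067778713/(285446*((-223120 - 134130) - 536)) = 139067778713/(285446*(-357250 - 536)) = (139067778713/285446)/(-357786) = (139067778713/285446)*(-1/357786) = -139067778713/102128582556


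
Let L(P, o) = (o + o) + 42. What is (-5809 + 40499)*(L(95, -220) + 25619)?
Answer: 874916490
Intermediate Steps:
L(P, o) = 42 + 2*o (L(P, o) = 2*o + 42 = 42 + 2*o)
(-5809 + 40499)*(L(95, -220) + 25619) = (-5809 + 40499)*((42 + 2*(-220)) + 25619) = 34690*((42 - 440) + 25619) = 34690*(-398 + 25619) = 34690*25221 = 874916490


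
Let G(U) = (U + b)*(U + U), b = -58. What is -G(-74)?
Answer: -19536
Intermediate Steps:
G(U) = 2*U*(-58 + U) (G(U) = (U - 58)*(U + U) = (-58 + U)*(2*U) = 2*U*(-58 + U))
-G(-74) = -2*(-74)*(-58 - 74) = -2*(-74)*(-132) = -1*19536 = -19536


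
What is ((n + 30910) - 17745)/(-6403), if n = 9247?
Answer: -22412/6403 ≈ -3.5002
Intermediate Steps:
((n + 30910) - 17745)/(-6403) = ((9247 + 30910) - 17745)/(-6403) = (40157 - 17745)*(-1/6403) = 22412*(-1/6403) = -22412/6403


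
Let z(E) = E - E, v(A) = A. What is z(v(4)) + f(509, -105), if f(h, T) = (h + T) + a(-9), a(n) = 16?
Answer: 420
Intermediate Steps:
f(h, T) = 16 + T + h (f(h, T) = (h + T) + 16 = (T + h) + 16 = 16 + T + h)
z(E) = 0
z(v(4)) + f(509, -105) = 0 + (16 - 105 + 509) = 0 + 420 = 420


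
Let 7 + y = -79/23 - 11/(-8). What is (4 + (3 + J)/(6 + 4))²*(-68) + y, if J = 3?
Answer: -6660523/4600 ≈ -1447.9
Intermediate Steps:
y = -1667/184 (y = -7 + (-79/23 - 11/(-8)) = -7 + (-79*1/23 - 11*(-⅛)) = -7 + (-79/23 + 11/8) = -7 - 379/184 = -1667/184 ≈ -9.0598)
(4 + (3 + J)/(6 + 4))²*(-68) + y = (4 + (3 + 3)/(6 + 4))²*(-68) - 1667/184 = (4 + 6/10)²*(-68) - 1667/184 = (4 + 6*(⅒))²*(-68) - 1667/184 = (4 + ⅗)²*(-68) - 1667/184 = (23/5)²*(-68) - 1667/184 = (529/25)*(-68) - 1667/184 = -35972/25 - 1667/184 = -6660523/4600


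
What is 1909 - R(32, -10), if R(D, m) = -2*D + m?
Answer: 1983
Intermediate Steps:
R(D, m) = m - 2*D
1909 - R(32, -10) = 1909 - (-10 - 2*32) = 1909 - (-10 - 64) = 1909 - 1*(-74) = 1909 + 74 = 1983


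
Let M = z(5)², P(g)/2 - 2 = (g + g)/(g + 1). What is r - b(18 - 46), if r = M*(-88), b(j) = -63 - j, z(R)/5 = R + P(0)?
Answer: -178165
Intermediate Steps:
P(g) = 4 + 4*g/(1 + g) (P(g) = 4 + 2*((g + g)/(g + 1)) = 4 + 2*((2*g)/(1 + g)) = 4 + 2*(2*g/(1 + g)) = 4 + 4*g/(1 + g))
z(R) = 20 + 5*R (z(R) = 5*(R + 4*(1 + 2*0)/(1 + 0)) = 5*(R + 4*(1 + 0)/1) = 5*(R + 4*1*1) = 5*(R + 4) = 5*(4 + R) = 20 + 5*R)
M = 2025 (M = (20 + 5*5)² = (20 + 25)² = 45² = 2025)
r = -178200 (r = 2025*(-88) = -178200)
r - b(18 - 46) = -178200 - (-63 - (18 - 46)) = -178200 - (-63 - 1*(-28)) = -178200 - (-63 + 28) = -178200 - 1*(-35) = -178200 + 35 = -178165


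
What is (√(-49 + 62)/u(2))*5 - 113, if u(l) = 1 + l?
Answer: -113 + 5*√13/3 ≈ -106.99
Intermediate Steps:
(√(-49 + 62)/u(2))*5 - 113 = (√(-49 + 62)/(1 + 2))*5 - 113 = (√13/3)*5 - 113 = 5*√13/3 - 113 = -113 + 5*√13/3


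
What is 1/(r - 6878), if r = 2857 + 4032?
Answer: 1/11 ≈ 0.090909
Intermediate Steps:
r = 6889
1/(r - 6878) = 1/(6889 - 6878) = 1/11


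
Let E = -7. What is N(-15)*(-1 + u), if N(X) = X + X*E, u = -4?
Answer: -450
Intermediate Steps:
N(X) = -6*X (N(X) = X + X*(-7) = X - 7*X = -6*X)
N(-15)*(-1 + u) = (-6*(-15))*(-1 - 4) = 90*(-5) = -450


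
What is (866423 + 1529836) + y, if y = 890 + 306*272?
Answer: 2480381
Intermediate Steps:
y = 84122 (y = 890 + 83232 = 84122)
(866423 + 1529836) + y = (866423 + 1529836) + 84122 = 2396259 + 84122 = 2480381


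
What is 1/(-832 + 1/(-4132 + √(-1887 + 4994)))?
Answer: -14202507876/11816489990657 + √3107/11816489990657 ≈ -0.0012019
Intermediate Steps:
1/(-832 + 1/(-4132 + √(-1887 + 4994))) = 1/(-832 + 1/(-4132 + √3107))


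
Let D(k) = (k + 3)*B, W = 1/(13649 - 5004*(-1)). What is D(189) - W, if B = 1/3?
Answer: 1193791/18653 ≈ 64.000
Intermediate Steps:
B = 1/3 (B = 1*(1/3) = 1/3 ≈ 0.33333)
W = 1/18653 (W = 1/(13649 + 5004) = 1/18653 ≈ 5.3611e-5)
D(k) = 1 + k/3 (D(k) = (k + 3)*(1/3) = (3 + k)*(1/3) = 1 + k/3)
D(189) - W = (1 + (1/3)*189) - 1*1/18653 = (1 + 63) - 1/18653 = 64 - 1/18653 = 1193791/18653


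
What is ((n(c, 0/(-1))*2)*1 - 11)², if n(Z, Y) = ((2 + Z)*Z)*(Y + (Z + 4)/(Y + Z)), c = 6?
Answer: 22201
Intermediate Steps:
n(Z, Y) = Z*(2 + Z)*(Y + (4 + Z)/(Y + Z)) (n(Z, Y) = (Z*(2 + Z))*(Y + (4 + Z)/(Y + Z)) = Z*(2 + Z)*(Y + (4 + Z)/(Y + Z)))
((n(c, 0/(-1))*2)*1 - 11)² = (((6*(8 + 6² + 2*(0/(-1))² + 6*6 + (0/(-1))*6² + 6*(0/(-1))² + 2*(0/(-1))*6)/(0/(-1) + 6))*2)*1 - 11)² = (((6*(8 + 36 + 2*(0*(-1))² + 36 + (0*(-1))*36 + 6*(0*(-1))² + 2*(0*(-1))*6)/(0*(-1) + 6))*2)*1 - 11)² = (((6*(8 + 36 + 2*0² + 36 + 0*36 + 6*0² + 2*0*6)/(0 + 6))*2)*1 - 11)² = (((6*(8 + 36 + 2*0 + 36 + 0 + 6*0 + 0)/6)*2)*1 - 11)² = (((6*(⅙)*(8 + 36 + 0 + 36 + 0 + 0 + 0))*2)*1 - 11)² = (((6*(⅙)*80)*2)*1 - 11)² = ((80*2)*1 - 11)² = (160*1 - 11)² = (160 - 11)² = 149² = 22201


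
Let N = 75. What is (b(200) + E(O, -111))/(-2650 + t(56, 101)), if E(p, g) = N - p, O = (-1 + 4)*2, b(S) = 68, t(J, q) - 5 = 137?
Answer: -137/2508 ≈ -0.054625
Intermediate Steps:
t(J, q) = 142 (t(J, q) = 5 + 137 = 142)
O = 6 (O = 3*2 = 6)
E(p, g) = 75 - p
(b(200) + E(O, -111))/(-2650 + t(56, 101)) = (68 + (75 - 1*6))/(-2650 + 142) = (68 + (75 - 6))/(-2508) = (68 + 69)*(-1/2508) = 137*(-1/2508) = -137/2508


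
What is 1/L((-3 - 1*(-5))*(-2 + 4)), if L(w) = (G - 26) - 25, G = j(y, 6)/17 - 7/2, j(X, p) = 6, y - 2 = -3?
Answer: -34/1841 ≈ -0.018468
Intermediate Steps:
y = -1 (y = 2 - 3 = -1)
G = -107/34 (G = 6/17 - 7/2 = -107/34 ≈ -3.1471)
L(w) = -1841/34 (L(w) = (-107/34 - 26) - 25 = -991/34 - 25 = -1841/34)
1/L((-3 - 1*(-5))*(-2 + 4)) = 1/(-1841/34) = -34/1841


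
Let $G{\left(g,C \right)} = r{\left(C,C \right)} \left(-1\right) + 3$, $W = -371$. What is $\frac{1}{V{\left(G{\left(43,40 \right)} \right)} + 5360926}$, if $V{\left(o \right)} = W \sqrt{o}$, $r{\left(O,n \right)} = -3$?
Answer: $\frac{2680463}{14369763375815} + \frac{371 \sqrt{6}}{28739526751630} \approx 1.8657 \cdot 10^{-7}$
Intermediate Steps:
$G{\left(g,C \right)} = 6$ ($G{\left(g,C \right)} = \left(-3\right) \left(-1\right) + 3 = 3 + 3 = 6$)
$V{\left(o \right)} = - 371 \sqrt{o}$
$\frac{1}{V{\left(G{\left(43,40 \right)} \right)} + 5360926} = \frac{1}{- 371 \sqrt{6} + 5360926} = \frac{1}{5360926 - 371 \sqrt{6}}$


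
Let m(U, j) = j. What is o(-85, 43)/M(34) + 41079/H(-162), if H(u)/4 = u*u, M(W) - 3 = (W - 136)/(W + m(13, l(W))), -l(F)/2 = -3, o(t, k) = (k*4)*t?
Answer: -1136837507/34992 ≈ -32489.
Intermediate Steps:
o(t, k) = 4*k*t (o(t, k) = (4*k)*t = 4*k*t)
l(F) = 6 (l(F) = -2*(-3) = 6)
M(W) = 3 + (-136 + W)/(6 + W) (M(W) = 3 + (W - 136)/(W + 6) = 3 + (-136 + W)/(6 + W))
H(u) = 4*u² (H(u) = 4*(u*u) = 4*u²)
o(-85, 43)/M(34) + 41079/H(-162) = (4*43*(-85))/((2*(-59 + 2*34)/(6 + 34))) + 41079/((4*(-162)²)) = -14620*20/(-59 + 68) + 41079/((4*26244)) = -14620/(2*(1/40)*9) + 41079/104976 = -14620/9/20 + 41079*(1/104976) = -14620*20/9 + 13693/34992 = -292400/9 + 13693/34992 = -1136837507/34992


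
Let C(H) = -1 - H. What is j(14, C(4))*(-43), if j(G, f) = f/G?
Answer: 215/14 ≈ 15.357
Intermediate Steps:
j(14, C(4))*(-43) = ((-1 - 1*4)/14)*(-43) = ((-1 - 4)*(1/14))*(-43) = -5*1/14*(-43) = -5/14*(-43) = 215/14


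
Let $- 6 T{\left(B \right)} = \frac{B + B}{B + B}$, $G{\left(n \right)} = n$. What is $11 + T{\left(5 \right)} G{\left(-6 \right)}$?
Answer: $12$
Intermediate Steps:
$T{\left(B \right)} = - \frac{1}{6}$ ($T{\left(B \right)} = - \frac{\left(B + B\right) \frac{1}{B + B}}{6} = - \frac{2 B \frac{1}{2 B}}{6} = \left(- \frac{1}{6}\right) 1 = - \frac{1}{6}$)
$11 + T{\left(5 \right)} G{\left(-6 \right)} = 11 - -1 = 11 + 1 = 12$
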